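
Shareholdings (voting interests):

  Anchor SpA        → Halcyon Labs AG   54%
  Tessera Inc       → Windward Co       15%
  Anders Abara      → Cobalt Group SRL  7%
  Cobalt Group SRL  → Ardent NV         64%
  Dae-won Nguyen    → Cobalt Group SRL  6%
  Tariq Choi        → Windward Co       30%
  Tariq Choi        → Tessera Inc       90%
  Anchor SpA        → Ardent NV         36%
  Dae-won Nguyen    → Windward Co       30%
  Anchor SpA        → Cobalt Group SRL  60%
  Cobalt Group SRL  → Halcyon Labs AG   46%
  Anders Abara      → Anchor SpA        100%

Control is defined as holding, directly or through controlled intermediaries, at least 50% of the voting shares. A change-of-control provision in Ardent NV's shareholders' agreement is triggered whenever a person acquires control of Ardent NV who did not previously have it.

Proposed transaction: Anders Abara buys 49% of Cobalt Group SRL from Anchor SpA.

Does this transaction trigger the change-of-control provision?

The purchase adds only to Anders's holdings (Anchor's stake shrinks), so Anders is the only person who could newly come to control Ardent.
Anders holds 100% of Anchor, so Anders controls Anchor.
Anchor and Anders together hold 60% + 7% = 67% of Cobalt, so Anders controls Cobalt.
Anchor and Cobalt together hold 36% + 64% = 100% of Ardent, so Anders controls Ardent.
So Anders already controls Ardent before the transaction.
After the purchase, Anders's direct stake in Cobalt rises to 7% + 49% = 56%, and Anchor's stake falls to 11%.
Anders controlled Ardent already, so this is not a new person acquiring control; every other person's position is unchanged or reduced.
No new person acquires control, so the clause is not triggered.

No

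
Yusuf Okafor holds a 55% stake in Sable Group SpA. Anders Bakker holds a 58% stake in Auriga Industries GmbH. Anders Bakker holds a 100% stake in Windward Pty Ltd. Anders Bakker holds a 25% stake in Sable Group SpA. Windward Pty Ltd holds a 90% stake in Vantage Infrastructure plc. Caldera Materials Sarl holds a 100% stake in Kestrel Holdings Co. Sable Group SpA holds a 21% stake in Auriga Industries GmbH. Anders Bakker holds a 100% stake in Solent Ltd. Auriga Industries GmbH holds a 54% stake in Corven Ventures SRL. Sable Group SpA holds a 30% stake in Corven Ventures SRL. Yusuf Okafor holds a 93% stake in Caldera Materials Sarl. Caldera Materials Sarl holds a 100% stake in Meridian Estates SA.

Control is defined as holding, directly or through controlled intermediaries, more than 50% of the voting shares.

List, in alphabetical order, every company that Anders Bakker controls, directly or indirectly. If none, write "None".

Anders holds 100% of Windward, so Anders controls Windward.
Anders holds 100% of Solent, so Anders controls Solent.
Anders holds 58% of Auriga, so Anders controls Auriga.
Auriga holds 54% of Corven, so Anders controls Corven.
Windward holds 90% of Vantage, so Anders controls Vantage.
No other company's threshold is met.

Auriga Industries GmbH, Corven Ventures SRL, Solent Ltd, Vantage Infrastructure plc, Windward Pty Ltd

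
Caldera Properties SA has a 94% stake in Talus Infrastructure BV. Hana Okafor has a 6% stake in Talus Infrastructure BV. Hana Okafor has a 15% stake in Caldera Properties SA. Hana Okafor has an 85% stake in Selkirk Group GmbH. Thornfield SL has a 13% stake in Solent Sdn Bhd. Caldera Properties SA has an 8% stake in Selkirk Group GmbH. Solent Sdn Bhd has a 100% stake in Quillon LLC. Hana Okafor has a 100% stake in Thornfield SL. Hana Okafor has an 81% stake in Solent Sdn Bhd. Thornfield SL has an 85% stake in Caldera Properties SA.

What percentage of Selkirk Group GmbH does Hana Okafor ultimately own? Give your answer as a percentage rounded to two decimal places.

Hana reaches Selkirk along 3 paths.
Via Caldera: 15% × 8% = 1.2%.
Via Thornfield → Caldera: 100% × 85% × 8% = 6.8%.
Direct stake: 85% = 85%.
Total: 1.2% + 6.8% + 85% = 93%.
Rounded: 93.00%.

93.00%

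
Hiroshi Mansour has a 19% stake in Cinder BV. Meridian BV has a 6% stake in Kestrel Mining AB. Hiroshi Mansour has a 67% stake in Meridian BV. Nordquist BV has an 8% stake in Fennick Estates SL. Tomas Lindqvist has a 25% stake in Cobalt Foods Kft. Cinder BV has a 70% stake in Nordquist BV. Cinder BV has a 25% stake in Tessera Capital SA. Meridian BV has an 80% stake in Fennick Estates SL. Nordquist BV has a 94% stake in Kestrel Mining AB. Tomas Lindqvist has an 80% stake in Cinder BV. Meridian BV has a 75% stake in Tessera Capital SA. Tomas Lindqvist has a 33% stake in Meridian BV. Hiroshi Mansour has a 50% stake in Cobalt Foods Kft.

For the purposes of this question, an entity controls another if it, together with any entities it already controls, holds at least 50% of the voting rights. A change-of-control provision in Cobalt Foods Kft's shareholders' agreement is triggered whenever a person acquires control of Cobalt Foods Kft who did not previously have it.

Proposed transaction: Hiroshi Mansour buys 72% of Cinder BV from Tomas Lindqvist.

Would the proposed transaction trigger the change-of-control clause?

No

The purchase adds only to Hiroshi's holdings (Tomas's stake shrinks), so Hiroshi is the only person who could newly come to control Cobalt.
Hiroshi holds 50% of Cobalt, so Hiroshi controls Cobalt.
So Hiroshi already controls Cobalt before the transaction.
After the purchase, Hiroshi's direct stake in Cinder rises to 19% + 72% = 91%, and Tomas's stake falls to 8%.
Hiroshi controlled Cobalt already, so this is not a new person acquiring control; every other person's position is unchanged or reduced.
No new person acquires control, so the clause is not triggered.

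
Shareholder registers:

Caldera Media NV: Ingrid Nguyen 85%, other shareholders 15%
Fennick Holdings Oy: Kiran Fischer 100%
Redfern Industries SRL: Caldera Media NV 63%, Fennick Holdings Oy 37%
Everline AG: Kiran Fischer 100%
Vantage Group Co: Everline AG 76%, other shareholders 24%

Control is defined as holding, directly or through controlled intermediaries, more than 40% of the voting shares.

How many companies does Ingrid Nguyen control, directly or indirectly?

2

Ingrid holds 85% of Caldera, so Ingrid controls Caldera.
Caldera holds 63% of Redfern, so Ingrid controls Redfern.
No other company's threshold is met.
Ingrid controls 2 companies.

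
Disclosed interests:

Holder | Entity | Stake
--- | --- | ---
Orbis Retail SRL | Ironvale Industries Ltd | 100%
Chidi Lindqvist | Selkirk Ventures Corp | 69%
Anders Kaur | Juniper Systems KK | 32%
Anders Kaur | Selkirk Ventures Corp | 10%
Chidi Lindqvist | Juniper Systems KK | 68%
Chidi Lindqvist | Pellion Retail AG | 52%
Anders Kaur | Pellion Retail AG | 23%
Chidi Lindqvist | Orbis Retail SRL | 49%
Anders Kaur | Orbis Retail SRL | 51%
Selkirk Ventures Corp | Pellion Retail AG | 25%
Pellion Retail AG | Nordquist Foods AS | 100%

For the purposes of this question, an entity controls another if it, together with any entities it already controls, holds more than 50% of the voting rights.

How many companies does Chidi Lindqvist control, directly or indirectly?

4

Chidi holds 69% of Selkirk, so Chidi controls Selkirk.
Selkirk and Chidi together hold 25% + 52% = 77% of Pellion, so Chidi controls Pellion.
Chidi holds 68% of Juniper, so Chidi controls Juniper.
Pellion holds 100% of Nordquist, so Chidi controls Nordquist.
No other company's threshold is met.
Chidi controls 4 companies.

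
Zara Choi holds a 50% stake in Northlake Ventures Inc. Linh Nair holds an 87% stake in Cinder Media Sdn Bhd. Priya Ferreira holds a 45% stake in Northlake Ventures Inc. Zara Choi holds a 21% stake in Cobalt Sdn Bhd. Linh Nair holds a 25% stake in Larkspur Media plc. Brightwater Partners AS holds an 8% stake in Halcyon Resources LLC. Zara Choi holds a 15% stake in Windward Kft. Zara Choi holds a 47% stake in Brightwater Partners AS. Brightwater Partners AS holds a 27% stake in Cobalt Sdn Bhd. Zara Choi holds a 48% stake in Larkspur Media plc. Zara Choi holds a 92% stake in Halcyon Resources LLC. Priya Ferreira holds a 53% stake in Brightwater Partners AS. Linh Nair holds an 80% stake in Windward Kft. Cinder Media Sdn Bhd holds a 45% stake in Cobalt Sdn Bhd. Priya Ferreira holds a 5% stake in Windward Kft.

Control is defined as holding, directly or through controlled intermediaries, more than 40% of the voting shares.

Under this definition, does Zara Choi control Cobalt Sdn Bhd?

Yes

Zara holds 47% of Brightwater, so Zara controls Brightwater.
Zara and Brightwater together hold 21% + 27% = 48% of Cobalt, so Zara controls Cobalt.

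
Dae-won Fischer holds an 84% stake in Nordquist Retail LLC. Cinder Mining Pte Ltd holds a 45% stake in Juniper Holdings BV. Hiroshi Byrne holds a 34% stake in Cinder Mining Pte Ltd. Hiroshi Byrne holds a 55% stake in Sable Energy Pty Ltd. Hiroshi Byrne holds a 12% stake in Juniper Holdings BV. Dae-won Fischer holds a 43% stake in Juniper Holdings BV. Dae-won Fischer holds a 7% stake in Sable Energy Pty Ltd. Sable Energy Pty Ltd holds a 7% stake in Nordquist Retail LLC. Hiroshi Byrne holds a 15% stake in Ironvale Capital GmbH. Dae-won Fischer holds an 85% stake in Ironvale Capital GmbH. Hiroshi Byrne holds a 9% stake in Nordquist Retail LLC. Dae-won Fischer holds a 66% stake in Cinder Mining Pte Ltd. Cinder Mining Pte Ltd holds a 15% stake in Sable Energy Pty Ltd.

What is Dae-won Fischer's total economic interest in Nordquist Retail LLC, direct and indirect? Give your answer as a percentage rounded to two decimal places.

Dae-won reaches Nordquist along 3 paths.
Via Cinder → Sable: 66% × 15% × 7% = 0.693%.
Via Sable: 7% × 7% = 0.49%.
Direct stake: 84% = 84%.
Total: 0.693% + 0.49% + 84% = 85.183%.
Rounded: 85.18%.

85.18%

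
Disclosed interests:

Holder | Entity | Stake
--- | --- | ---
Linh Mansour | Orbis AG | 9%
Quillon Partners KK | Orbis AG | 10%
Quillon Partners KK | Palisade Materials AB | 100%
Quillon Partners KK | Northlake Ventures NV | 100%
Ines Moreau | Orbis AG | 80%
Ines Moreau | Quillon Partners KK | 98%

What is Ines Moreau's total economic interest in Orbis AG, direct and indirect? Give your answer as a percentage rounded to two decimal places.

Ines reaches Orbis along 2 paths.
Direct stake: 80% = 80%.
Via Quillon: 98% × 10% = 9.8%.
Total: 80% + 9.8% = 89.8%.
Rounded: 89.80%.

89.80%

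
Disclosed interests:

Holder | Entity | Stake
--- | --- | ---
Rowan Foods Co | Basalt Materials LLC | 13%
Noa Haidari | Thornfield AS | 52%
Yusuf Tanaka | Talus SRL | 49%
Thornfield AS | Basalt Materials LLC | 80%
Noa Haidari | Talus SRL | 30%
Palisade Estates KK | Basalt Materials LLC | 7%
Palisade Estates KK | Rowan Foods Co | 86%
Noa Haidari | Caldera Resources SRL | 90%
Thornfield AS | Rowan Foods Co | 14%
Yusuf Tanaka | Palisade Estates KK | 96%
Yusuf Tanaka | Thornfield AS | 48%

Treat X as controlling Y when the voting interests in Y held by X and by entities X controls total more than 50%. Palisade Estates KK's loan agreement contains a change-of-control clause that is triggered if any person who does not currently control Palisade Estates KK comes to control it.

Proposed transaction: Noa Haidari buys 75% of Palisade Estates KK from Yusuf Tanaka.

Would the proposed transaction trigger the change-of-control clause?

The purchase adds only to Noa's holdings (Yusuf's stake shrinks), so Noa is the only person who could newly come to control Palisade.
Noa holds 52% of Thornfield, so Noa controls Thornfield.
Noa holds 90% of Caldera, so Noa controls Caldera.
Thornfield holds 80% of Basalt, so Noa controls Basalt.
Neither Noa nor any entity Noa controls holds any voting interest in Palisade.
So before the transaction, Noa does not control Palisade.
After the purchase, Noa holds 75% of Palisade directly, and Yusuf's stake falls to 21%.
Noa holds 75% of Palisade, so Noa controls Palisade.
Noa did not control Palisade before and does after, so the clause is triggered.

Yes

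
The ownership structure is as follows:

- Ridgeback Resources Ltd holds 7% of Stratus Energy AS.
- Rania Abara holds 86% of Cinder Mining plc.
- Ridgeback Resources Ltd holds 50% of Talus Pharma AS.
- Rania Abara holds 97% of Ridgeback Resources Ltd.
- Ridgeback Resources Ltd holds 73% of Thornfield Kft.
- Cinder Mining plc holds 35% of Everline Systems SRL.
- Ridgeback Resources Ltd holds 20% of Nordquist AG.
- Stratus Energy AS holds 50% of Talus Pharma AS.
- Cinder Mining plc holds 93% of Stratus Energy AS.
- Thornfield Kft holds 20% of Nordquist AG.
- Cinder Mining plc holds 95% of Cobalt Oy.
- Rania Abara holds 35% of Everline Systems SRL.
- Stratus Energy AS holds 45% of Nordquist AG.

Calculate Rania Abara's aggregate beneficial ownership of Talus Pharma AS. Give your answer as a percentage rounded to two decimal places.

Rania reaches Talus along 3 paths.
Via Ridgeback → Stratus: 97% × 7% × 50% = 3.395%.
Via Cinder → Stratus: 86% × 93% × 50% = 39.99%.
Via Ridgeback: 97% × 50% = 48.5%.
Total: 3.395% + 39.99% + 48.5% = 91.885%.
Rounded: 91.89%.

91.89%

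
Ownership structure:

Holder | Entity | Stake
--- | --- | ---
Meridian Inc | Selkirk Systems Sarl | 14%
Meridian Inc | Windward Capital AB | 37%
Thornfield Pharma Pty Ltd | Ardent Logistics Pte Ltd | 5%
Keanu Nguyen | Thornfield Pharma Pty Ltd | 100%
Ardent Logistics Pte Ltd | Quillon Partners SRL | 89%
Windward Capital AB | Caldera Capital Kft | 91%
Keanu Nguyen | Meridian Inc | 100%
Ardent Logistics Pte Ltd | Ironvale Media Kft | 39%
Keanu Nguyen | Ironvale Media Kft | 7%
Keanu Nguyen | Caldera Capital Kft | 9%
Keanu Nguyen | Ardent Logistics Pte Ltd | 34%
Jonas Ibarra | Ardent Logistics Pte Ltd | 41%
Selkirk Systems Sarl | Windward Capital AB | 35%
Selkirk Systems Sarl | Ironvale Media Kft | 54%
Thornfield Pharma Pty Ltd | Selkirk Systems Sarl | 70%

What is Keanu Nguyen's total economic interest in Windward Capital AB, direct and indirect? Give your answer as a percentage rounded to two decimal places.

Keanu reaches Windward along 3 paths.
Via Meridian: 100% × 37% = 37%.
Via Thornfield → Selkirk: 100% × 70% × 35% = 24.5%.
Via Meridian → Selkirk: 100% × 14% × 35% = 4.9%.
Total: 37% + 24.5% + 4.9% = 66.4%.
Rounded: 66.40%.

66.40%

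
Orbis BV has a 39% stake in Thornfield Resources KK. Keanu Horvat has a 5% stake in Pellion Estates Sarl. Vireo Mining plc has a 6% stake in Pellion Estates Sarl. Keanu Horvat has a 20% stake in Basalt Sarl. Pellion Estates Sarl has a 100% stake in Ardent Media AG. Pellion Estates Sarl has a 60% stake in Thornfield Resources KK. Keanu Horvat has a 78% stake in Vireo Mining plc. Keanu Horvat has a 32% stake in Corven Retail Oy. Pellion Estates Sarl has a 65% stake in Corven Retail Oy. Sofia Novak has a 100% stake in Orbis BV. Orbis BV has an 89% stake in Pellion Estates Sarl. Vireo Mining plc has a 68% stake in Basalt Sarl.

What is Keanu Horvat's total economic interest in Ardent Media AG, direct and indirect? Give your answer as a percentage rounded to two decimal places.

Keanu reaches Ardent along 2 paths.
Via Pellion: 5% × 100% = 5%.
Via Vireo → Pellion: 78% × 6% × 100% = 4.68%.
Total: 5% + 4.68% = 9.68%.

9.68%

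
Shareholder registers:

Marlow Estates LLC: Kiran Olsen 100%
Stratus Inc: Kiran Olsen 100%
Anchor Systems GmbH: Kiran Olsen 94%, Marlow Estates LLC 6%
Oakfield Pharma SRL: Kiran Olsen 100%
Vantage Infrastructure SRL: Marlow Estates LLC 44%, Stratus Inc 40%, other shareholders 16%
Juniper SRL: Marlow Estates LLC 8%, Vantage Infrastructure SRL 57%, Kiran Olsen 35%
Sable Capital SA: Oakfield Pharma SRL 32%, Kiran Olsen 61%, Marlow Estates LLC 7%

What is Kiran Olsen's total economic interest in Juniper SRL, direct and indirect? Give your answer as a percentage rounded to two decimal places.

90.88%

Kiran reaches Juniper along 4 paths.
Via Marlow: 100% × 8% = 8%.
Via Marlow → Vantage: 100% × 44% × 57% = 25.08%.
Via Stratus → Vantage: 100% × 40% × 57% = 22.8%.
Direct stake: 35% = 35%.
Total: 8% + 25.08% + 22.8% + 35% = 90.88%.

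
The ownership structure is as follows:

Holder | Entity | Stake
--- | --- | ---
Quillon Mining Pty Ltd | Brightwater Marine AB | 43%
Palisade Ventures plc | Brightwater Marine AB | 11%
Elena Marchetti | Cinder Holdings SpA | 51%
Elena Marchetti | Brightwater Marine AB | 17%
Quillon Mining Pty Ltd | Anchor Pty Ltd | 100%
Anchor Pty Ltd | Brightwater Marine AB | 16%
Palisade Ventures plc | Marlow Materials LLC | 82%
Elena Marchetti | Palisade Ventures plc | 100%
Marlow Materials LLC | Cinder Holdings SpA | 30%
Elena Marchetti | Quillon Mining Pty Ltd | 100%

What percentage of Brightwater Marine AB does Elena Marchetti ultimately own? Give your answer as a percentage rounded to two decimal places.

Elena reaches Brightwater along 4 paths.
Direct stake: 17% = 17%.
Via Quillon: 100% × 43% = 43%.
Via Palisade: 100% × 11% = 11%.
Via Quillon → Anchor: 100% × 100% × 16% = 16%.
Total: 17% + 43% + 11% + 16% = 87%.
Rounded: 87.00%.

87.00%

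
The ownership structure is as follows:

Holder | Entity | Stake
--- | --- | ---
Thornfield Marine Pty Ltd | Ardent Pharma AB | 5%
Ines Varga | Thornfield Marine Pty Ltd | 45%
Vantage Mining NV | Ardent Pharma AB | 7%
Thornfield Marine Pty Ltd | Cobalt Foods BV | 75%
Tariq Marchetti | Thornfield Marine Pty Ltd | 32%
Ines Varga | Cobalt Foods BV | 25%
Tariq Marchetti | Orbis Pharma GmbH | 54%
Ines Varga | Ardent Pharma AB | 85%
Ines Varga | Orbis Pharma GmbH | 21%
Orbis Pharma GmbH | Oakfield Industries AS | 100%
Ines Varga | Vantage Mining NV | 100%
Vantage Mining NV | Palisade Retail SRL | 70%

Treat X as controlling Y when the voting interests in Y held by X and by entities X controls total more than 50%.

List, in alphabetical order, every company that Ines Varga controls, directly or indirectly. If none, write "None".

Ardent Pharma AB, Palisade Retail SRL, Vantage Mining NV

Ines holds 100% of Vantage, so Ines controls Vantage.
Ines and Vantage together hold 85% + 7% = 92% of Ardent, so Ines controls Ardent.
Vantage holds 70% of Palisade, so Ines controls Palisade.
No other company's threshold is met.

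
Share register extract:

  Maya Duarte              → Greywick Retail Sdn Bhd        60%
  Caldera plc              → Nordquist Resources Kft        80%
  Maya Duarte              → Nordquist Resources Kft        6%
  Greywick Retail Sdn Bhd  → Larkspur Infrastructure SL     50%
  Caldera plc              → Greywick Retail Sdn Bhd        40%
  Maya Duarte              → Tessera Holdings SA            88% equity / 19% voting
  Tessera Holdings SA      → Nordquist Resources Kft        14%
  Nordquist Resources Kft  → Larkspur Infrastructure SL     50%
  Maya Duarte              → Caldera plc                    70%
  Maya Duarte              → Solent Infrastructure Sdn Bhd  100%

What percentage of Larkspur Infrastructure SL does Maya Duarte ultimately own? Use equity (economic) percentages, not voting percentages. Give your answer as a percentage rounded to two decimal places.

81.16%

Maya reaches Larkspur along 5 paths.
Via Greywick: 60% × 50% = 30%.
Via Caldera → Greywick: 70% × 40% × 50% = 14%.
Via Caldera → Nordquist: 70% × 80% × 50% = 28%.
Via Nordquist: 6% × 50% = 3%.
Via Tessera → Nordquist: 88% × 14% × 50% = 6.16%.
Total: 30% + 14% + 28% + 3% + 6.16% = 81.16%.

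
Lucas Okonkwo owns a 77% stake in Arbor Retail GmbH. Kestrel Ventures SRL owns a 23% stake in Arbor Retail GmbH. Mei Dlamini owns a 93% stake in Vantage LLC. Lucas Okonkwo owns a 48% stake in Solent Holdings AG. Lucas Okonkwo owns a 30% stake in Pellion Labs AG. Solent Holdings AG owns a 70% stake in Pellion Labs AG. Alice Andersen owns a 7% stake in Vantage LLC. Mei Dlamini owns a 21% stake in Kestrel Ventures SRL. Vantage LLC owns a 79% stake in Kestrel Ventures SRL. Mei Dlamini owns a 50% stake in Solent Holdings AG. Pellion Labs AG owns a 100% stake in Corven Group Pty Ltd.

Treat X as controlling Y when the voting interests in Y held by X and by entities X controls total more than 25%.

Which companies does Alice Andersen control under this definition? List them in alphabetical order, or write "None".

Alice's largest direct stake is 7% in Vantage, which does not meet the threshold.

None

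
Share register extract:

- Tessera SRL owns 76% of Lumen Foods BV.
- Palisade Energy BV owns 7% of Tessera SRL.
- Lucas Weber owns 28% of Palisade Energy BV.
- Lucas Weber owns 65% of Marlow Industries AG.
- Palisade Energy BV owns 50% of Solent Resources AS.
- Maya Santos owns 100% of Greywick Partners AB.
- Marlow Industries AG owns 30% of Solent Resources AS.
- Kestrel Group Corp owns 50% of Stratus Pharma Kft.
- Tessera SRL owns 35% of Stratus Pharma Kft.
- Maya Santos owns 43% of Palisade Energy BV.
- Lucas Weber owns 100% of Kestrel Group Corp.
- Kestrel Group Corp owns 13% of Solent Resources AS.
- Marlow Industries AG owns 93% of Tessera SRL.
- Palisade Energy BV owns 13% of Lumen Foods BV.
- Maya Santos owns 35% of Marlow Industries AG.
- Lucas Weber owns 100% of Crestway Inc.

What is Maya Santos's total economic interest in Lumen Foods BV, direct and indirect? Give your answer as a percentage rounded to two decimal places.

32.62%

Maya reaches Lumen along 3 paths.
Via Palisade: 43% × 13% = 5.59%.
Via Marlow → Tessera: 35% × 93% × 76% = 24.738%.
Via Palisade → Tessera: 43% × 7% × 76% = 2.2876%.
Total: 5.59% + 24.738% + 2.2876% = 32.6156%.
Rounded: 32.62%.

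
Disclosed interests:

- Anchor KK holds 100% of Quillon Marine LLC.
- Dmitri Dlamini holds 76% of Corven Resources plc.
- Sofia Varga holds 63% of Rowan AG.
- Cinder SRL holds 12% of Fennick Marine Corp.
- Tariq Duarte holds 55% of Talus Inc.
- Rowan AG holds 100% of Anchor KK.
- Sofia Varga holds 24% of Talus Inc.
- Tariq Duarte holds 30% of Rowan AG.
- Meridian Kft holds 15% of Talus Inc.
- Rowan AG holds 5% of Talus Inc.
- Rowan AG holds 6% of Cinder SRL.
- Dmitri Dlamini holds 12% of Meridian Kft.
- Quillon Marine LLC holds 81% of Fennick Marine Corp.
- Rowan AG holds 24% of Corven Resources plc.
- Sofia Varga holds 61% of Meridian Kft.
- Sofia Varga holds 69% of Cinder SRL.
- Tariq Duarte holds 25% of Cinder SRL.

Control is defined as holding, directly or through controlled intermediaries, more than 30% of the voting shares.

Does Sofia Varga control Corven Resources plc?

No

Sofia holds 63% of Rowan, so Sofia controls Rowan.
Sofia holds 61% of Meridian, so Sofia controls Meridian.
Rowan and Meridian and Sofia together hold 5% + 15% + 24% = 44% of Talus, so Sofia controls Talus.
Rowan and Sofia together hold 6% + 69% = 75% of Cinder, so Sofia controls Cinder.
Rowan holds 100% of Anchor, so Sofia controls Anchor.
Anchor holds 100% of Quillon, so Sofia controls Quillon.
Quillon and Cinder together hold 81% + 12% = 93% of Fennick, so Sofia controls Fennick.
In Corven, Sofia's side holds only 24%, not > 30%.
So Sofia does not control Corven.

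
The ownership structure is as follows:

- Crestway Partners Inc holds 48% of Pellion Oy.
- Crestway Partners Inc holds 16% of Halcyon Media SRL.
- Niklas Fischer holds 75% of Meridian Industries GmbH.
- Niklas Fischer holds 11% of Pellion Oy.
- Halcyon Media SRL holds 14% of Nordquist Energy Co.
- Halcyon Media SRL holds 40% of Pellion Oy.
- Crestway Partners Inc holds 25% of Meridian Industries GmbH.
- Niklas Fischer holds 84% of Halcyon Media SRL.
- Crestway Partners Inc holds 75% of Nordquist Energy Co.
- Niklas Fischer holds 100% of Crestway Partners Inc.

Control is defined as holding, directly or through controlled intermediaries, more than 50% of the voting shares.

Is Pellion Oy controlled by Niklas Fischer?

Niklas holds 100% of Crestway, so Niklas controls Crestway.
Crestway and Niklas together hold 16% + 84% = 100% of Halcyon, so Niklas controls Halcyon.
Niklas and Crestway and Halcyon together hold 11% + 48% + 40% = 99% of Pellion, so Niklas controls Pellion.

Yes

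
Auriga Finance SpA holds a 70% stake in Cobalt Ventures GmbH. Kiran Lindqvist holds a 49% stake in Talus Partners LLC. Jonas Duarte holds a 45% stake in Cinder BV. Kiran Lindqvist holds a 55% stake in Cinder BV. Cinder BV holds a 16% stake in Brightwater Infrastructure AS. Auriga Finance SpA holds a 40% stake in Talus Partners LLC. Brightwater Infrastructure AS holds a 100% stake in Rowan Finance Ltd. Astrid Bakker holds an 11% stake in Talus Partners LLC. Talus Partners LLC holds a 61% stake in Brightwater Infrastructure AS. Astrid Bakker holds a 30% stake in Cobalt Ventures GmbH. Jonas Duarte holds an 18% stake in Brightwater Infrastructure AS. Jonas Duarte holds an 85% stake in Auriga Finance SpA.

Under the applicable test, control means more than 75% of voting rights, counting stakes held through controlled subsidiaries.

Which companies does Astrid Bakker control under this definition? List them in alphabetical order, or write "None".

None

Astrid's largest direct stake is 30% in Cobalt, which does not meet the threshold.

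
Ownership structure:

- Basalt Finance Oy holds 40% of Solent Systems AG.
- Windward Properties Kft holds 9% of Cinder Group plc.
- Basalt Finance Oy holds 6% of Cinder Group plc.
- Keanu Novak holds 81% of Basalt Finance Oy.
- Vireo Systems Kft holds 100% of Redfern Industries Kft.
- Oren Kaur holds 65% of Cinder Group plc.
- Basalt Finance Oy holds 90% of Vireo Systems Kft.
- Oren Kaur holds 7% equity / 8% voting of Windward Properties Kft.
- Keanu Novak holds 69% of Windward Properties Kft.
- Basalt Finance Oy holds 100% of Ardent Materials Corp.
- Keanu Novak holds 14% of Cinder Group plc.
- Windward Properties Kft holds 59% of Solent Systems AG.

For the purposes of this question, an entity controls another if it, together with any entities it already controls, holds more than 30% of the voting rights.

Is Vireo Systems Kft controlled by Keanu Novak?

Keanu holds 81% of Basalt, so Keanu controls Basalt.
Basalt holds 90% of Vireo, so Keanu controls Vireo.

Yes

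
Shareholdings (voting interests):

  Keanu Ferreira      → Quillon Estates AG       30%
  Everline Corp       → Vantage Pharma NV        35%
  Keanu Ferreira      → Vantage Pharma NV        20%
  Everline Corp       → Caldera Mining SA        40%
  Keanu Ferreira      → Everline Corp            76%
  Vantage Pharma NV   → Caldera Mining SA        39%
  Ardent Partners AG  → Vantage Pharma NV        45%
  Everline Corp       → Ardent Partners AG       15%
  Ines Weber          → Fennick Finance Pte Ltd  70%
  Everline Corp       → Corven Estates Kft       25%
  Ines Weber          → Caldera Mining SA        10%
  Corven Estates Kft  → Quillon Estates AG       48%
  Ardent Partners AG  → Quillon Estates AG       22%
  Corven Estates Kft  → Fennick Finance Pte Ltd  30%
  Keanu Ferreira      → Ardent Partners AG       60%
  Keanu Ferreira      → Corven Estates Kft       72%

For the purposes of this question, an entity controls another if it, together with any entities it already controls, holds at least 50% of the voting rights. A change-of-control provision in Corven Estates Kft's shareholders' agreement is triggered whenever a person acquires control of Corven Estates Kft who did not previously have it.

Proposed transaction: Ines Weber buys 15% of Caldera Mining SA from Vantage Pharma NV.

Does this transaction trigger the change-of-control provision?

The purchase adds only to Ines's holdings (Vantage's stake shrinks), so Ines is the only person who could newly come to control Corven.
Ines holds 70% of Fennick, so Ines controls Fennick.
Neither Ines nor any entity Ines controls holds any voting interest in Corven.
So before the transaction, Ines does not control Corven.
After the purchase, Ines's direct stake in Caldera rises to 10% + 15% = 25%, and Vantage's stake falls to 24%.
Ines's side now holds 25% of Caldera, not ≥ 50%, so Ines still does not control Caldera.
After the transaction, neither Ines nor any entity Ines controls holds a voting interest in Corven, so Ines still does not control it.
No new person acquires control, so the clause is not triggered.

No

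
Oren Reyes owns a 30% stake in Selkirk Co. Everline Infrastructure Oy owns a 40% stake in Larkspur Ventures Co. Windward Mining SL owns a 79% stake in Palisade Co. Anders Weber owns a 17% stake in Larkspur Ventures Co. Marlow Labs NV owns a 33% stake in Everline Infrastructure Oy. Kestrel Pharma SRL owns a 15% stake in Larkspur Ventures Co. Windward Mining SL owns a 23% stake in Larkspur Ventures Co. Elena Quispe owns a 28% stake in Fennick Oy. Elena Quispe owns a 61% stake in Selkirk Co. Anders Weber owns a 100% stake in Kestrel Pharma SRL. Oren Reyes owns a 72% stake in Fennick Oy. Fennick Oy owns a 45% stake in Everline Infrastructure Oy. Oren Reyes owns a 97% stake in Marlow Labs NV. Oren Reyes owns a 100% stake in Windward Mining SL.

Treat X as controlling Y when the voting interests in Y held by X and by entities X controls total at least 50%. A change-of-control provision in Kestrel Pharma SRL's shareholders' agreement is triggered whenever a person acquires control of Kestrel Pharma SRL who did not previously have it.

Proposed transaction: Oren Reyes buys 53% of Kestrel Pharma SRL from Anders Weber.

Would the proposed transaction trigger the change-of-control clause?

Yes

The purchase adds only to Oren's holdings (Anders's stake shrinks), so Oren is the only person who could newly come to control Kestrel.
Oren holds 100% of Windward, so Oren controls Windward.
Oren holds 97% of Marlow, so Oren controls Marlow.
Oren holds 72% of Fennick, so Oren controls Fennick.
Fennick and Marlow together hold 45% + 33% = 78% of Everline, so Oren controls Everline.
Windward holds 79% of Palisade, so Oren controls Palisade.
Everline and Windward together hold 40% + 23% = 63% of Larkspur, so Oren controls Larkspur.
Neither Oren nor any entity Oren controls holds any voting interest in Kestrel.
So before the transaction, Oren does not control Kestrel.
After the purchase, Oren holds 53% of Kestrel directly, and Anders's stake falls to 47%.
Oren holds 53% of Kestrel, so Oren controls Kestrel.
Oren did not control Kestrel before and does after, so the clause is triggered.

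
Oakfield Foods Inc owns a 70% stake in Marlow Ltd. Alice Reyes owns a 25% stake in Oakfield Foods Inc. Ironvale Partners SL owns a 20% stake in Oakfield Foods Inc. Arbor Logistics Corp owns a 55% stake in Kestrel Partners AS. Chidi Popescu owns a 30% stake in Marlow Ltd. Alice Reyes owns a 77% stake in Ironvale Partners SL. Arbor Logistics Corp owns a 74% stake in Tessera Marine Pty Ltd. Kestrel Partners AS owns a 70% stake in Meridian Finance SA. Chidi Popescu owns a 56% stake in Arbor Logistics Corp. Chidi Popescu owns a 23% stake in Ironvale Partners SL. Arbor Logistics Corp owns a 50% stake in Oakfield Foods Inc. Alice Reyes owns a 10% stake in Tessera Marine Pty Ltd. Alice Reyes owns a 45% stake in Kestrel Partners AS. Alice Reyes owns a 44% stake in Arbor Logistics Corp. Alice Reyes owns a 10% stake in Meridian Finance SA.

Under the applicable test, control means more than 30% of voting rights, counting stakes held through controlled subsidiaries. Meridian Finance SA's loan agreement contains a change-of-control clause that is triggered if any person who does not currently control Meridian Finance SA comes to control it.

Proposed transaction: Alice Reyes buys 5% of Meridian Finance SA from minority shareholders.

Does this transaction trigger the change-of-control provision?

The purchase changes only Alice's holdings, so Alice is the only person who could newly come to control Meridian.
Alice holds 44% of Arbor, so Alice controls Arbor.
Arbor and Alice together hold 55% + 45% = 100% of Kestrel, so Alice controls Kestrel.
Kestrel and Alice together hold 70% + 10% = 80% of Meridian, so Alice controls Meridian.
So Alice already controls Meridian before the transaction.
After the purchase, Alice's direct stake in Meridian rises to 10% + 5% = 15%.
Alice controlled Meridian already, so this is not a new person acquiring control; every other person's position is unchanged or reduced.
No new person acquires control, so the clause is not triggered.

No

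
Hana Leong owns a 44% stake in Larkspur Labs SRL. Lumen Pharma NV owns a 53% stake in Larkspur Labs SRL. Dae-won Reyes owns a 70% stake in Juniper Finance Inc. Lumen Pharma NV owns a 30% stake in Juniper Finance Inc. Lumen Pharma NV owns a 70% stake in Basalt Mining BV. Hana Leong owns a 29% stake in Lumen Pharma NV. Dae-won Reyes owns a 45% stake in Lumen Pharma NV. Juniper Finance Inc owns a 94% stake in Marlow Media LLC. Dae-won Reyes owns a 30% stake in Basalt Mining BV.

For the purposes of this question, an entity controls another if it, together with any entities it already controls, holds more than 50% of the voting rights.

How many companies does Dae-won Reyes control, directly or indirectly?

Dae-won holds 70% of Juniper, so Dae-won controls Juniper.
Juniper holds 94% of Marlow, so Dae-won controls Marlow.
No other company's threshold is met.
Dae-won controls 2 companies.

2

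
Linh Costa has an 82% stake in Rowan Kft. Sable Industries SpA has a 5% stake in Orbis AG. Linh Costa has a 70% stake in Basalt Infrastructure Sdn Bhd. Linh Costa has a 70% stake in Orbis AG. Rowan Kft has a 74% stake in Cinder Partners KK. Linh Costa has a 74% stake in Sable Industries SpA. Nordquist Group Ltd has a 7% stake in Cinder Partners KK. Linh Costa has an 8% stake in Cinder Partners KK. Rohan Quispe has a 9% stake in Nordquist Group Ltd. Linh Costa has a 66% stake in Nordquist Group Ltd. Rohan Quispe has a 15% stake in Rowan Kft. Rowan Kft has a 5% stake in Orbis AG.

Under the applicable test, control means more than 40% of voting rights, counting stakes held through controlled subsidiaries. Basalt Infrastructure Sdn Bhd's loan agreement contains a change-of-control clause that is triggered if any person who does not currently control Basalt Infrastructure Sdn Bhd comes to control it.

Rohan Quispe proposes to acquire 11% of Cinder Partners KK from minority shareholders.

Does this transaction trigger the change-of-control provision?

No

The purchase changes only Rohan's holdings, so Rohan is the only person who could newly come to control Basalt.
Rohan's largest direct stake is 15% in Rowan, which does not meet the threshold, so Rohan controls no company.
Neither Rohan nor any entity Rohan controls holds any voting interest in Basalt.
So before the transaction, Rohan does not control Basalt.
After the purchase, Rohan holds 11% of Cinder directly.
Rohan's side now holds 11% of Cinder, not > 40%, so Rohan still does not control Cinder.
After the transaction, neither Rohan nor any entity Rohan controls holds a voting interest in Basalt, so Rohan still does not control it.
No new person acquires control, so the clause is not triggered.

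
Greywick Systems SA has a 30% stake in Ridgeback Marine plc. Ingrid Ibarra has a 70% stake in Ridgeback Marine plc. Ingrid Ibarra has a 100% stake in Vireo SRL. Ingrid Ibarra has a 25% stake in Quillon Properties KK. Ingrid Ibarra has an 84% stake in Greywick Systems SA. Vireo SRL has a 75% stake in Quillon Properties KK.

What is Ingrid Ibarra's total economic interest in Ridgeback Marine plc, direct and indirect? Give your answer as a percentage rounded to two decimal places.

Ingrid reaches Ridgeback along 2 paths.
Via Greywick: 84% × 30% = 25.2%.
Direct stake: 70% = 70%.
Total: 25.2% + 70% = 95.2%.
Rounded: 95.20%.

95.20%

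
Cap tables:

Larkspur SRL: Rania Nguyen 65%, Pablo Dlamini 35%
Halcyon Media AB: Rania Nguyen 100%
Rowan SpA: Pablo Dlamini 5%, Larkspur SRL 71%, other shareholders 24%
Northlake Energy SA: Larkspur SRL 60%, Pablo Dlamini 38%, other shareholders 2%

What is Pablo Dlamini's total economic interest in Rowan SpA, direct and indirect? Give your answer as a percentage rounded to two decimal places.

Pablo reaches Rowan along 2 paths.
Direct stake: 5% = 5%.
Via Larkspur: 35% × 71% = 24.85%.
Total: 5% + 24.85% = 29.85%.

29.85%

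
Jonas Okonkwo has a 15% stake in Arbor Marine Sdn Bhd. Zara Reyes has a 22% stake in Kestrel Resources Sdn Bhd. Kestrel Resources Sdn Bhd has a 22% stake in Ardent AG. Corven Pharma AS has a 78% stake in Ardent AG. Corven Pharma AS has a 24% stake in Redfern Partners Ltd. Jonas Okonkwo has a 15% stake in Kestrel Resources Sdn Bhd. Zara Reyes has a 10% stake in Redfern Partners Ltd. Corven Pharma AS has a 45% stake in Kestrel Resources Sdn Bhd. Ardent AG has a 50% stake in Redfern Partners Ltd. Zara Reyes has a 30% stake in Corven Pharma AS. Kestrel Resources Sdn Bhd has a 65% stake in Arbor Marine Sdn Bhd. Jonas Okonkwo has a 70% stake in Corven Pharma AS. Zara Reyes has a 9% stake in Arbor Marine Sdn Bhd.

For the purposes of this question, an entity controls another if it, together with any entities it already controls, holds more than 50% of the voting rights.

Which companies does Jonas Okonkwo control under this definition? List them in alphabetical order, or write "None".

Jonas holds 70% of Corven, so Jonas controls Corven.
Jonas and Corven together hold 15% + 45% = 60% of Kestrel, so Jonas controls Kestrel.
Corven and Kestrel together hold 78% + 22% = 100% of Ardent, so Jonas controls Ardent.
Jonas and Kestrel together hold 15% + 65% = 80% of Arbor, so Jonas controls Arbor.
Corven and Ardent together hold 24% + 50% = 74% of Redfern, so Jonas controls Redfern.

Arbor Marine Sdn Bhd, Ardent AG, Corven Pharma AS, Kestrel Resources Sdn Bhd, Redfern Partners Ltd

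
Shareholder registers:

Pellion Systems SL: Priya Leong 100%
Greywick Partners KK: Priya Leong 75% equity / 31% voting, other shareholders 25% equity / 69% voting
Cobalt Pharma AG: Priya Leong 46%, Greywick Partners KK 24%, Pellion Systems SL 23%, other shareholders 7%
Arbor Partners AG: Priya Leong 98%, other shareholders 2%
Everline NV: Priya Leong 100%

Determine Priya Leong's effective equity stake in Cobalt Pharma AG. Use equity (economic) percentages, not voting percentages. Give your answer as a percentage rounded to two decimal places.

Priya reaches Cobalt along 3 paths.
Direct stake: 46% = 46%.
Via Greywick: 75% × 24% = 18%.
Via Pellion: 100% × 23% = 23%.
Total: 46% + 18% + 23% = 87%.
Rounded: 87.00%.

87.00%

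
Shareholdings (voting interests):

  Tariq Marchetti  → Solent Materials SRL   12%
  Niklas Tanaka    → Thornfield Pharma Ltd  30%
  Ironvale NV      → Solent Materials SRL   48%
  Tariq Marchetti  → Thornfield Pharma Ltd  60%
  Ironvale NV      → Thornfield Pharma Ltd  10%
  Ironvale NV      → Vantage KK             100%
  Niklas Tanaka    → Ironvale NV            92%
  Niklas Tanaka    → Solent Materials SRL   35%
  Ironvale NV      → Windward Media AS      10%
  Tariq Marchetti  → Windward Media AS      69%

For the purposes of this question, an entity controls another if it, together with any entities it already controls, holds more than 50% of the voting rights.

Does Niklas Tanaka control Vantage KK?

Yes

Niklas holds 92% of Ironvale, so Niklas controls Ironvale.
Ironvale holds 100% of Vantage, so Niklas controls Vantage.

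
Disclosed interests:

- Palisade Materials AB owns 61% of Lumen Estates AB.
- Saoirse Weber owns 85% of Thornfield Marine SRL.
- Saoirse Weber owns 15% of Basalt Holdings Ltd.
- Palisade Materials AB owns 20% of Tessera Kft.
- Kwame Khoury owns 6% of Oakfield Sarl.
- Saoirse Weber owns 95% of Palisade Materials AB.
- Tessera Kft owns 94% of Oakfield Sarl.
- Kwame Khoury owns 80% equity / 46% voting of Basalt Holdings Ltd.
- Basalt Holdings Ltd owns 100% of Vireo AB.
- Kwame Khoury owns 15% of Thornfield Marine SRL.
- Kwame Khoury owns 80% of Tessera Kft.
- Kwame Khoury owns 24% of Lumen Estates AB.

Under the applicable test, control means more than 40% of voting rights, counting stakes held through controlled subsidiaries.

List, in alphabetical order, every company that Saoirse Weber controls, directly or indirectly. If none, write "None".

Saoirse holds 85% of Thornfield, so Saoirse controls Thornfield.
Saoirse holds 95% of Palisade, so Saoirse controls Palisade.
Palisade holds 61% of Lumen, so Saoirse controls Lumen.
No other company's threshold is met.

Lumen Estates AB, Palisade Materials AB, Thornfield Marine SRL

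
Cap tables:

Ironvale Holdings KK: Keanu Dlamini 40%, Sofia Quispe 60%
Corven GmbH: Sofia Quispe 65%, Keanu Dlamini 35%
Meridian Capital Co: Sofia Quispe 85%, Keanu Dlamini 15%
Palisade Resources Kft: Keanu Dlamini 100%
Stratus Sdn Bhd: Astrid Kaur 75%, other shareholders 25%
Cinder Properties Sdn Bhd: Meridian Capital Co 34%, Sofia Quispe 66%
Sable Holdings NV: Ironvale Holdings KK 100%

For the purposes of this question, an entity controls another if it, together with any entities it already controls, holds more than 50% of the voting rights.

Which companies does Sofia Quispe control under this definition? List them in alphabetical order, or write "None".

Cinder Properties Sdn Bhd, Corven GmbH, Ironvale Holdings KK, Meridian Capital Co, Sable Holdings NV

Sofia holds 60% of Ironvale, so Sofia controls Ironvale.
Sofia holds 65% of Corven, so Sofia controls Corven.
Sofia holds 85% of Meridian, so Sofia controls Meridian.
Meridian and Sofia together hold 34% + 66% = 100% of Cinder, so Sofia controls Cinder.
Ironvale holds 100% of Sable, so Sofia controls Sable.
No other company's threshold is met.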